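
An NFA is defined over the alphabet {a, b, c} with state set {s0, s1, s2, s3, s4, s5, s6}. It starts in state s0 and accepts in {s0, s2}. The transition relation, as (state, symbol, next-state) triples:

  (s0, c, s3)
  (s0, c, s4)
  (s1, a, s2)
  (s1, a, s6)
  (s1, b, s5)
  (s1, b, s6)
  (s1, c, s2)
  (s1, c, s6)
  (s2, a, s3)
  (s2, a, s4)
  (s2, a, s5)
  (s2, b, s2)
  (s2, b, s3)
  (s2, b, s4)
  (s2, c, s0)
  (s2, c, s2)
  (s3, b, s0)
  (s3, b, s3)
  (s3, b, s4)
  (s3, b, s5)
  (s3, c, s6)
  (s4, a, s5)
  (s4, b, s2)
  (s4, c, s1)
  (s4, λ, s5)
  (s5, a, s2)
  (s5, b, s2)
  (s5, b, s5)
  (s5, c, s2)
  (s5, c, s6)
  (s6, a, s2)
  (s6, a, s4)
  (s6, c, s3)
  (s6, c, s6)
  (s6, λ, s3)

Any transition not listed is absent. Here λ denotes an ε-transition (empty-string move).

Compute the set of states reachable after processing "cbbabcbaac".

Start in {s0}.
Read 'c': {s0} → {s3, s4, s5}.
Read 'b': {s3, s4, s5} → {s0, s2, s3, s4, s5}.
Read 'b': {s0, s2, s3, s4, s5} → {s0, s2, s3, s4, s5}.
Read 'a': {s0, s2, s3, s4, s5} → {s2, s3, s4, s5}.
Read 'b': {s2, s3, s4, s5} → {s0, s2, s3, s4, s5}.
Read 'c': {s0, s2, s3, s4, s5} → {s0, s1, s2, s3, s4, s5, s6}.
Read 'b': {s0, s1, s2, s3, s4, s5, s6} → {s0, s2, s3, s4, s5, s6}.
Read 'a': {s0, s2, s3, s4, s5, s6} → {s2, s3, s4, s5}.
Read 'a': {s2, s3, s4, s5} → {s2, s3, s4, s5}.
Read 'c': {s2, s3, s4, s5} → {s0, s1, s2, s3, s6}.

{s0, s1, s2, s3, s6}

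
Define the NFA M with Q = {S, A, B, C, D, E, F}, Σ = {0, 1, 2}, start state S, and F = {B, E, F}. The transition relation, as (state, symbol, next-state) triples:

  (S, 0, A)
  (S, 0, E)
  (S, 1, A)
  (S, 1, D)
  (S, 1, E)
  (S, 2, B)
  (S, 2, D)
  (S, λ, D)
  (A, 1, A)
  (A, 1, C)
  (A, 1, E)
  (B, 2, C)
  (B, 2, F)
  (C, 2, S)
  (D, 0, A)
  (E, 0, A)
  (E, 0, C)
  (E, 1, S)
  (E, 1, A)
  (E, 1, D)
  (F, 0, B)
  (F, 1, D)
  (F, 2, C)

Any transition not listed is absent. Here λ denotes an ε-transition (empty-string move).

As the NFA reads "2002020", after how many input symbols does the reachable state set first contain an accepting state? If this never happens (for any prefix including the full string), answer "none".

1

Start: ε-closure({S}) = {S, D}.
Read '2': {S, D} → {B, D}.
None of the earlier sets intersect F, but {B, D} does.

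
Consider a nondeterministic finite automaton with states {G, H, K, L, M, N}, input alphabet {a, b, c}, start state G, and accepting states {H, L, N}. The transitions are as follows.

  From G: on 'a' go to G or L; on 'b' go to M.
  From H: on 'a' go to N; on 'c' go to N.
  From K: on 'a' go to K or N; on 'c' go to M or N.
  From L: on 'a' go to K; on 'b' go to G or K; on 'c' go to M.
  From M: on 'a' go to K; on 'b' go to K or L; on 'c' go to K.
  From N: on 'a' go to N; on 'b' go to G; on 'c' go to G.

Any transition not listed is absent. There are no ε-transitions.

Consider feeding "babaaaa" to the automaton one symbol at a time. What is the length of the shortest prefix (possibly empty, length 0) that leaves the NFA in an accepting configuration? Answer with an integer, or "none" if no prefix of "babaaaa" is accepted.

Start in {G}.
Read 'b': {G} → {M}.
Read 'a': {M} → {K}.
Read 'b': {K} → ∅.
The set is empty and remains empty for the remaining 4 symbols.
No reachable set along the way intersects F.

none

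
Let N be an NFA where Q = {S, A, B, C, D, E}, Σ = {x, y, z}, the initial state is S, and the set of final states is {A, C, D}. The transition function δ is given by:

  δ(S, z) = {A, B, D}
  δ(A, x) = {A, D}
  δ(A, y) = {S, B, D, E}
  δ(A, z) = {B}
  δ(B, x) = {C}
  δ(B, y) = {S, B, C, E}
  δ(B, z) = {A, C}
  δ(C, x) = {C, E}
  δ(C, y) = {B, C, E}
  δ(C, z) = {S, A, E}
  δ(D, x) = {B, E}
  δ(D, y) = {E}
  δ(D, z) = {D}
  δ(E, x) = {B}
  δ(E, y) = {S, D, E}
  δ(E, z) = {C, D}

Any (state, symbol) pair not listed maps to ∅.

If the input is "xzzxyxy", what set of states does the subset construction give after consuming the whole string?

∅

Start in {S}.
Read 'x': {S} → ∅.
The set is empty and remains empty for the remaining 6 symbols.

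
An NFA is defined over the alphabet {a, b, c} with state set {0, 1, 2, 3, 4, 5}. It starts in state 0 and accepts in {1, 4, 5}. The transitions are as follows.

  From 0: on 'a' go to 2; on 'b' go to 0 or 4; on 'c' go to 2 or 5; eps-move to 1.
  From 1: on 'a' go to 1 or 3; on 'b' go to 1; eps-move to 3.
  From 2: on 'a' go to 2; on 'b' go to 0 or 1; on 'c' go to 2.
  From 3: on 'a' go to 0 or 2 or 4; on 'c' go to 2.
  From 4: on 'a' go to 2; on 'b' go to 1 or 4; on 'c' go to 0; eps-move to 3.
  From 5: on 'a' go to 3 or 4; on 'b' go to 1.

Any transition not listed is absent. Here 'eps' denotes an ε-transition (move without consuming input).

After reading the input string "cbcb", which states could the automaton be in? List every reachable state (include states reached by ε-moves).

Start: ε-closure({0}) = {0, 1, 3}.
Read 'c': {0, 1, 3} → {2, 5}.
Read 'b': {2, 5} → {0, 1, 3}.
Read 'c': {0, 1, 3} → {2, 5}.
Read 'b': {2, 5} → {0, 1, 3}.

{0, 1, 3}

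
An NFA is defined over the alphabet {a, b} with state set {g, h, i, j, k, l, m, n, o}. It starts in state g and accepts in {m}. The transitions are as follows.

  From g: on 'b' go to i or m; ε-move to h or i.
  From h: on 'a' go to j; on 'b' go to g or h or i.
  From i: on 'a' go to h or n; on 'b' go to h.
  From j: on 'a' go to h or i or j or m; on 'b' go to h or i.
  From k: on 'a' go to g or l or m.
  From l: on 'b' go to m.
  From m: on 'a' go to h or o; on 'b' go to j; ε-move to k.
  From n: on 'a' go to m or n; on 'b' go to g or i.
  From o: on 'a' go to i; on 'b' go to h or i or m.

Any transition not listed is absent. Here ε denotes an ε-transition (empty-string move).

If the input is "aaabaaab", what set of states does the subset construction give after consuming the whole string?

{g, h, i, j, k, m}

Start: ε-closure({g}) = {g, h, i}.
Read 'a': g→∅, h→{j}, i→{h, n}; now {h, j, n}.
Read 'a': h→{j}, j→{h, i, j, m}, n→{m, n}; union {h, i, j, m, n}; ε-closure = {h, i, j, k, m, n}.
Read 'a': h→{j}, i→{h, n}, j→{h, i, j, m}, k→{g, l, m}, m→{h, o}, n→{m, n}; union {g, h, i, j, l, m, n, o}; ε-closure = {g, h, i, j, k, l, m, n, o}.
Read 'b': g→{i, m}, h→{g, h, i}, i→{h}, j→{h, i}, k→∅, l→{m}, m→{j}, n→{g, i}, o→{h, i, m}; union {g, h, i, j, m}; ε-closure = {g, h, i, j, k, m}.
Read 'a': g→∅, h→{j}, i→{h, n}, j→{h, i, j, m}, k→{g, l, m}, m→{h, o}; union {g, h, i, j, l, m, n, o}; ε-closure = {g, h, i, j, k, l, m, n, o}.
Read 'a': g→∅, h→{j}, i→{h, n}, j→{h, i, j, m}, k→{g, l, m}, l→∅, m→{h, o}, n→{m, n}, o→{i}; union {g, h, i, j, l, m, n, o}; ε-closure = {g, h, i, j, k, l, m, n, o}.
Read 'a': g→∅, h→{j}, i→{h, n}, j→{h, i, j, m}, k→{g, l, m}, l→∅, m→{h, o}, n→{m, n}, o→{i}; union {g, h, i, j, l, m, n, o}; ε-closure = {g, h, i, j, k, l, m, n, o}.
Read 'b': g→{i, m}, h→{g, h, i}, i→{h}, j→{h, i}, k→∅, l→{m}, m→{j}, n→{g, i}, o→{h, i, m}; union {g, h, i, j, m}; ε-closure = {g, h, i, j, k, m}.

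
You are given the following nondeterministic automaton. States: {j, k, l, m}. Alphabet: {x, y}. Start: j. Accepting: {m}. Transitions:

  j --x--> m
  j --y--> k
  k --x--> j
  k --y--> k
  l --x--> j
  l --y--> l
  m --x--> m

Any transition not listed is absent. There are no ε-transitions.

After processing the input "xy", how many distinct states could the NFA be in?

Start in {j}.
Read 'x': j→{m}; now {m}.
Read 'y': m→∅; now ∅.
That set has 0 states.

0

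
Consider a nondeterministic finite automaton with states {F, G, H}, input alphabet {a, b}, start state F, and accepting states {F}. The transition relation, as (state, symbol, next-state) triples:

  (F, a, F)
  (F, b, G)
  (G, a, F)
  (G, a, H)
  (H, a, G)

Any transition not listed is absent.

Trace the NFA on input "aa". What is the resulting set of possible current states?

{F}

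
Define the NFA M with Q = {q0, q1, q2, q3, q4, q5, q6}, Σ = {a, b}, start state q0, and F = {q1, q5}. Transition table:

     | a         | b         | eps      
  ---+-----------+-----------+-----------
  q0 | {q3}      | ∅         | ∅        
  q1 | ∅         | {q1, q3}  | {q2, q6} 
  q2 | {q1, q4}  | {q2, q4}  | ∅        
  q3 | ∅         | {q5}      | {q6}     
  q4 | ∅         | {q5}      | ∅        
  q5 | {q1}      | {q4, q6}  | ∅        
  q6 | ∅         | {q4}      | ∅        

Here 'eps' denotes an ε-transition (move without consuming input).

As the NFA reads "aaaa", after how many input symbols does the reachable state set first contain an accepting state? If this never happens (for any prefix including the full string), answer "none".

Start in {q0}.
Read 'a': q0→{q3}; union {q3}; ε-closure = {q3, q6}.
Read 'a': q3→∅, q6→∅; now ∅.
The set is empty and remains empty for the remaining 2 symbols.
No reachable set along the way intersects F.

none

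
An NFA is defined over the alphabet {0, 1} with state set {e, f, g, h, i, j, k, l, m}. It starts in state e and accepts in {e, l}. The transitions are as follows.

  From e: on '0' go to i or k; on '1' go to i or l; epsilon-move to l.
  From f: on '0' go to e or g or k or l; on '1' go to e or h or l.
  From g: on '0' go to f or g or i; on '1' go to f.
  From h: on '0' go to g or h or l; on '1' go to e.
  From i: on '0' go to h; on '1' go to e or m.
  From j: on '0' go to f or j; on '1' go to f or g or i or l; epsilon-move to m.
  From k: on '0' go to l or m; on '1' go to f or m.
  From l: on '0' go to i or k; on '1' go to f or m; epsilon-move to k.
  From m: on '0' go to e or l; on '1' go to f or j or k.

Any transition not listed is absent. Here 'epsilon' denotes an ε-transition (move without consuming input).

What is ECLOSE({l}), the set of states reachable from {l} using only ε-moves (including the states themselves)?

{k, l}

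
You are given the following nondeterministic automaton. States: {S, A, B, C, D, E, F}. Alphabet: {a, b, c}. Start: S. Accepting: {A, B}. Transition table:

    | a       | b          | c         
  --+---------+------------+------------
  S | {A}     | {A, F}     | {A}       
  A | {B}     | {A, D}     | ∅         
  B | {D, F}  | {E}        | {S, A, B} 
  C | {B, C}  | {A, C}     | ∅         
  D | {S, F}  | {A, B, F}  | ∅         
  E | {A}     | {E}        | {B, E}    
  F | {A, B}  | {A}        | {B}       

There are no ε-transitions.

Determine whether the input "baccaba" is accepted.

Start in {S}.
Read 'b': {S} → {A, F}.
Read 'a': {A, F} → {A, B}.
Read 'c': {A, B} → {S, A, B}.
Read 'c': {S, A, B} → {S, A, B}.
Read 'a': {S, A, B} → {A, B, D, F}.
Read 'b': {A, B, D, F} → {A, B, D, E, F}.
Read 'a': {A, B, D, E, F} → {S, A, B, D, F}.
The final set {S, A, B, D, F} contains the accepting states A, B.

Yes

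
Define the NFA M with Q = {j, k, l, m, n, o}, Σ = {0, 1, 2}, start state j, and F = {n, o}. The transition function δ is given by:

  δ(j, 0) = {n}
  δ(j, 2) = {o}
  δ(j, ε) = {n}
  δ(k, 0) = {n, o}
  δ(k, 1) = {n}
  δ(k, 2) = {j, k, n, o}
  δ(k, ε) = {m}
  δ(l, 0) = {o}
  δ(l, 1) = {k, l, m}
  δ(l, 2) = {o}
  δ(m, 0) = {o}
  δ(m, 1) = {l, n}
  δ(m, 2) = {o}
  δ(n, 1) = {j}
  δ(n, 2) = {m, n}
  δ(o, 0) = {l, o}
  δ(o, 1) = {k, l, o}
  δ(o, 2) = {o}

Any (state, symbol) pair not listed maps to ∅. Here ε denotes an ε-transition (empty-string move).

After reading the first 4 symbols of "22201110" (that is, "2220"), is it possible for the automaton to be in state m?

No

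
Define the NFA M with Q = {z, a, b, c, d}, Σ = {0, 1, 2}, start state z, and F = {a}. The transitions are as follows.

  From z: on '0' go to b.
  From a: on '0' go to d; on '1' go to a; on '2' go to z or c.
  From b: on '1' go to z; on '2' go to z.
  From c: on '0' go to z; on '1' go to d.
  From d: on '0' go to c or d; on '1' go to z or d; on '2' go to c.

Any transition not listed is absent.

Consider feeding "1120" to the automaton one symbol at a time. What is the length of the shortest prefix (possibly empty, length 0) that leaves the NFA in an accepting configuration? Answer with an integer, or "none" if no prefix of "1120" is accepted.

none

Start in {z}.
Read '1': {z} → ∅.
The set is empty and remains empty for the remaining 3 symbols.
No reachable set along the way intersects F.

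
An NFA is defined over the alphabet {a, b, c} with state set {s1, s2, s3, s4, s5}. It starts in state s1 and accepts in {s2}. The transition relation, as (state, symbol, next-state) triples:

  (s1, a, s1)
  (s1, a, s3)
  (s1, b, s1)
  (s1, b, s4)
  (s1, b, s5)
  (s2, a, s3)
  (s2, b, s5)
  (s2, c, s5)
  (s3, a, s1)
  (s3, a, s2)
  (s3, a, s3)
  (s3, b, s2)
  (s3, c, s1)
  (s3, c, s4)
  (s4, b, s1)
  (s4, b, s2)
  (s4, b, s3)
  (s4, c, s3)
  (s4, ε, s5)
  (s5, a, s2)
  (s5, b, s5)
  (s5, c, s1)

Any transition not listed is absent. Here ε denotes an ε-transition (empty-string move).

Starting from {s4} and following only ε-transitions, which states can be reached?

Begin with {s4}.
ε-move s4 → s5; add s5.

{s4, s5}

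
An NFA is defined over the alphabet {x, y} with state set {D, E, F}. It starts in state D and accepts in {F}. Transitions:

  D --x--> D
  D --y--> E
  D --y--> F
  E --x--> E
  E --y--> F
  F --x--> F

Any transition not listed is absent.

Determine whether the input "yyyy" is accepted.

Start in {D}.
Read 'y': {D} → {E, F}.
Read 'y': {E, F} → {F}.
Read 'y': {F} → ∅.
The set is empty and remains empty for the remaining 1 symbol.
The final set ∅ contains no accepting state.

No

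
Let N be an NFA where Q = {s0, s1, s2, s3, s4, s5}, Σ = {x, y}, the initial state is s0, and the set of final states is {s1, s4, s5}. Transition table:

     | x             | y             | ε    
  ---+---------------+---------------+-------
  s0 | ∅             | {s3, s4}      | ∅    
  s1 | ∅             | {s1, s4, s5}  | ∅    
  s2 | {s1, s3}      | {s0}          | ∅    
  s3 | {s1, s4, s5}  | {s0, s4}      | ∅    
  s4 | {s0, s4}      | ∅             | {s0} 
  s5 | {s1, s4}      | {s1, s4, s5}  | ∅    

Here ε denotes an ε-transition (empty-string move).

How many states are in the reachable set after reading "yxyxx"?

3

Start in {s0}.
Read 'y': {s0} → {s0, s3, s4}.
Read 'x': {s0, s3, s4} → {s0, s1, s4, s5}.
Read 'y': {s0, s1, s4, s5} → {s0, s1, s3, s4, s5}.
Read 'x': {s0, s1, s3, s4, s5} → {s0, s1, s4, s5}.
Read 'x': {s0, s1, s4, s5} → {s0, s1, s4}.
That set has 3 states.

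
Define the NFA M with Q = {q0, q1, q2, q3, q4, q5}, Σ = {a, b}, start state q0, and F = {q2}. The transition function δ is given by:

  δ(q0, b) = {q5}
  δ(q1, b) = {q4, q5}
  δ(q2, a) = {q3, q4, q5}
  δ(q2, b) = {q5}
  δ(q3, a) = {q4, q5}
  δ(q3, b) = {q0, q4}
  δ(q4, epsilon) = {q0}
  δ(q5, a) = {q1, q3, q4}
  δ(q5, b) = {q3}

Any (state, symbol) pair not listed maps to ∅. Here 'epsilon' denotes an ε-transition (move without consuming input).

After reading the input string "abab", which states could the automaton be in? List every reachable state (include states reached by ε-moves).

Start in {q0}.
Read 'a': {q0} → ∅.
The set is empty and remains empty for the remaining 3 symbols.

∅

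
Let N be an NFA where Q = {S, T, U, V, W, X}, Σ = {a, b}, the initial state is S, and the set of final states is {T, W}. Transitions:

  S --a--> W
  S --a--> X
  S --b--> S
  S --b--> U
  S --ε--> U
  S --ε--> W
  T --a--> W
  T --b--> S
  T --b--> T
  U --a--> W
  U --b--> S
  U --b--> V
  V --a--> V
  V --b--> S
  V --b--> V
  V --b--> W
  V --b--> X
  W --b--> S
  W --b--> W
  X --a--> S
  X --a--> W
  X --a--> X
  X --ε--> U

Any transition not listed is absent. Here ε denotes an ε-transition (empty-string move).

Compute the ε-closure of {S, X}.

Begin with {S, X}.
ε-move X → U; add U.
ε-move S → W; add W.

{S, U, W, X}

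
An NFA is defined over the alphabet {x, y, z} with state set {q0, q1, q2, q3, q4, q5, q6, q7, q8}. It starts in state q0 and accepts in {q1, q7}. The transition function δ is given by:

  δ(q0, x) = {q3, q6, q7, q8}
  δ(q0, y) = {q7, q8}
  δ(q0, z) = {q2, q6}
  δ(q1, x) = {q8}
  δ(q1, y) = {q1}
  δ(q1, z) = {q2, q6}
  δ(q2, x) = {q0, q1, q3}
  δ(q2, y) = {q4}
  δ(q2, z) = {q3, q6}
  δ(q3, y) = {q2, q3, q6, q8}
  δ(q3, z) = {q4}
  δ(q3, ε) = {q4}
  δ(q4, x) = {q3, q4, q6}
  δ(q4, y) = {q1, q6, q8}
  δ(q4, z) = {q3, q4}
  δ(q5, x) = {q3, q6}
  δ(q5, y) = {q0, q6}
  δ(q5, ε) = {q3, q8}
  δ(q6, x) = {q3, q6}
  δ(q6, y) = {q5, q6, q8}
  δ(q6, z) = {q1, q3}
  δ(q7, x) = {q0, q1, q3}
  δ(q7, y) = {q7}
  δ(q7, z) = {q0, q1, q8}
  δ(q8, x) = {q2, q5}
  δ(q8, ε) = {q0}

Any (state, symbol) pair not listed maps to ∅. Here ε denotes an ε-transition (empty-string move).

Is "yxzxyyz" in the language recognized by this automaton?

Start in {q0}.
Read 'y': q0→{q7, q8}; union {q7, q8}; ε-closure = {q0, q7, q8}.
Read 'x': q0→{q3, q6, q7, q8}, q7→{q0, q1, q3}, q8→{q2, q5}; union {q0, q1, q2, q3, q5, q6, q7, q8}; ε-closure = {q0, q1, q2, q3, q4, q5, q6, q7, q8}.
Read 'z': q0→{q2, q6}, q1→{q2, q6}, q2→{q3, q6}, q3→{q4}, q4→{q3, q4}, q5→∅, q6→{q1, q3}, q7→{q0, q1, q8}, q8→∅; now {q0, q1, q2, q3, q4, q6, q8}.
Read 'x': q0→{q3, q6, q7, q8}, q1→{q8}, q2→{q0, q1, q3}, q3→∅, q4→{q3, q4, q6}, q6→{q3, q6}, q8→{q2, q5}; now {q0, q1, q2, q3, q4, q5, q6, q7, q8}.
Read 'y': q0→{q7, q8}, q1→{q1}, q2→{q4}, q3→{q2, q3, q6, q8}, q4→{q1, q6, q8}, q5→{q0, q6}, q6→{q5, q6, q8}, q7→{q7}, q8→∅; now {q0, q1, q2, q3, q4, q5, q6, q7, q8}.
Read 'y': q0→{q7, q8}, q1→{q1}, q2→{q4}, q3→{q2, q3, q6, q8}, q4→{q1, q6, q8}, q5→{q0, q6}, q6→{q5, q6, q8}, q7→{q7}, q8→∅; now {q0, q1, q2, q3, q4, q5, q6, q7, q8}.
Read 'z': q0→{q2, q6}, q1→{q2, q6}, q2→{q3, q6}, q3→{q4}, q4→{q3, q4}, q5→∅, q6→{q1, q3}, q7→{q0, q1, q8}, q8→∅; now {q0, q1, q2, q3, q4, q6, q8}.
The final set {q0, q1, q2, q3, q4, q6, q8} contains the accepting state q1.

Yes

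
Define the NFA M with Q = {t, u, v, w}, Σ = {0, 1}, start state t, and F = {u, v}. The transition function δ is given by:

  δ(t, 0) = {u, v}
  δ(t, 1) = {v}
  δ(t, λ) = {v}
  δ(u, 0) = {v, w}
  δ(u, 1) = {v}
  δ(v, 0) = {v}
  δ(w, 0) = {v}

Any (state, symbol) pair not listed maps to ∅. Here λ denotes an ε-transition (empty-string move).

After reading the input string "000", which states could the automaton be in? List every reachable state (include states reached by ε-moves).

Start: ε-closure({t}) = {t, v}.
Read '0': {t, v} → {u, v}.
Read '0': {u, v} → {v, w}.
Read '0': {v, w} → {v}.

{v}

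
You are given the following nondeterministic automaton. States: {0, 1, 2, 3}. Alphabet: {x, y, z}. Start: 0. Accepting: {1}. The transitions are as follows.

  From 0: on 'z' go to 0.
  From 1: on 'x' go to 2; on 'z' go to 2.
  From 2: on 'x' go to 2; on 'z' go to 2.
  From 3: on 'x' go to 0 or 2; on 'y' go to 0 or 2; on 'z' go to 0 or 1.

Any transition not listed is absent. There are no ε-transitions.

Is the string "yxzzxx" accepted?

No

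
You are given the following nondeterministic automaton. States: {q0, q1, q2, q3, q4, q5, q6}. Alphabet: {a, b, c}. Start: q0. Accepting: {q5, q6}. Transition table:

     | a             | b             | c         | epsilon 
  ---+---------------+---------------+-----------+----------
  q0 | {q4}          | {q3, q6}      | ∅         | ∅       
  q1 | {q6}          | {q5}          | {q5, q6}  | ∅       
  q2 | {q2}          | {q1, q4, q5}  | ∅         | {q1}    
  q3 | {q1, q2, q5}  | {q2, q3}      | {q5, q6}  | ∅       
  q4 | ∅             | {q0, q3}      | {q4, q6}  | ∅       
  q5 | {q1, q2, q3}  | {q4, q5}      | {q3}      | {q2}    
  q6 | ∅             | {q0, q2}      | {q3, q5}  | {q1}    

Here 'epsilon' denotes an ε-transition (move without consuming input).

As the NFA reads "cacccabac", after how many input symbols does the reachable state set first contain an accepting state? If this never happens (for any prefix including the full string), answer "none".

none

Start in {q0}.
Read 'c': q0→∅; now ∅.
The set is empty and remains empty for the remaining 8 symbols.
No reachable set along the way intersects F.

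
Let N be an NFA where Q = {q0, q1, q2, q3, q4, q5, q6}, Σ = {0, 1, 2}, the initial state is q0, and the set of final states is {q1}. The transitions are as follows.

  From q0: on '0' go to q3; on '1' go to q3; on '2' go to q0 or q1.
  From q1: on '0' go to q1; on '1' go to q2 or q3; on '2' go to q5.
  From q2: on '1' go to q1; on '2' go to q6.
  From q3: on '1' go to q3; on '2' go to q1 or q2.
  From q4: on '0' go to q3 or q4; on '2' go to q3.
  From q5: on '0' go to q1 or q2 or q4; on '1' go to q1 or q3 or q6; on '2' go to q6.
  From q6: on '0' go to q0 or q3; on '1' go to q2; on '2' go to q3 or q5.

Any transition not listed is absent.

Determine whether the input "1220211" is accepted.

Yes

Start in {q0}.
Read '1': q0→{q3}; now {q3}.
Read '2': q3→{q1, q2}; now {q1, q2}.
Read '2': q1→{q5}, q2→{q6}; now {q5, q6}.
Read '0': q5→{q1, q2, q4}, q6→{q0, q3}; now {q0, q1, q2, q3, q4}.
Read '2': q0→{q0, q1}, q1→{q5}, q2→{q6}, q3→{q1, q2}, q4→{q3}; now {q0, q1, q2, q3, q5, q6}.
Read '1': q0→{q3}, q1→{q2, q3}, q2→{q1}, q3→{q3}, q5→{q1, q3, q6}, q6→{q2}; now {q1, q2, q3, q6}.
Read '1': q1→{q2, q3}, q2→{q1}, q3→{q3}, q6→{q2}; now {q1, q2, q3}.
The final set {q1, q2, q3} contains the accepting state q1.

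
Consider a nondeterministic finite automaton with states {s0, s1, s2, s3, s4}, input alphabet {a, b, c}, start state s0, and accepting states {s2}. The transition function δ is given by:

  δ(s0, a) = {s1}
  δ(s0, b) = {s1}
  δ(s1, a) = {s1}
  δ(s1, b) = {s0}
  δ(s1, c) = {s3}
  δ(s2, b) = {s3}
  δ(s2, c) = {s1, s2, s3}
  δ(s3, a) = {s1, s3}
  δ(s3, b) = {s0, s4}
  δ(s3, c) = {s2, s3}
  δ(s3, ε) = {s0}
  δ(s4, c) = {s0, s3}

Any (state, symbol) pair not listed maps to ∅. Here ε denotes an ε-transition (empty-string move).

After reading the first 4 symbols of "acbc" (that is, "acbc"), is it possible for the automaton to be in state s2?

Start in {s0}.
Read 'a': {s0} → {s1}.
Read 'c': {s1} → {s0, s3}.
Read 'b': {s0, s3} → {s0, s1, s4}.
Read 'c': {s0, s1, s4} → {s0, s3}.
State s2 is not in {s0, s3}.

No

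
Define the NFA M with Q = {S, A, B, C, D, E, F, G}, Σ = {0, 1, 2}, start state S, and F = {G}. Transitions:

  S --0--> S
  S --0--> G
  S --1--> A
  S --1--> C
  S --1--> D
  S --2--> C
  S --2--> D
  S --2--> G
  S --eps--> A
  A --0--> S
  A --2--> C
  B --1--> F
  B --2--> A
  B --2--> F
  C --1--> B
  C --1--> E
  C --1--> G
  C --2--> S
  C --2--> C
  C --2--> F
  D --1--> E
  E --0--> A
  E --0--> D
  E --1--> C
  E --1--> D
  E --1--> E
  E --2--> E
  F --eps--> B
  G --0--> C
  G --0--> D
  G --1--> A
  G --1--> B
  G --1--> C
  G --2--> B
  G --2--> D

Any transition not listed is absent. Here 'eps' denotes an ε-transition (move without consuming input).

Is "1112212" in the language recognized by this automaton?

Start: ε-closure({S}) = {S, A}.
Read '1': S→{A, C, D}, A→∅; now {A, C, D}.
Read '1': A→∅, C→{B, E, G}, D→{E}; now {B, E, G}.
Read '1': B→{F}, E→{C, D, E}, G→{A, B, C}; now {A, B, C, D, E, F}.
Read '2': A→{C}, B→{A, F}, C→{S, C, F}, D→∅, E→{E}, F→∅; union {S, A, C, E, F}; ε-closure = {S, A, B, C, E, F}.
Read '2': S→{C, D, G}, A→{C}, B→{A, F}, C→{S, C, F}, E→{E}, F→∅; union {S, A, C, D, E, F, G}; ε-closure = {S, A, B, C, D, E, F, G}.
Read '1': S→{A, C, D}, A→∅, B→{F}, C→{B, E, G}, D→{E}, E→{C, D, E}, F→∅, G→{A, B, C}; now {A, B, C, D, E, F, G}.
Read '2': A→{C}, B→{A, F}, C→{S, C, F}, D→∅, E→{E}, F→∅, G→{B, D}; now {S, A, B, C, D, E, F}.
The final set {S, A, B, C, D, E, F} contains no accepting state.

No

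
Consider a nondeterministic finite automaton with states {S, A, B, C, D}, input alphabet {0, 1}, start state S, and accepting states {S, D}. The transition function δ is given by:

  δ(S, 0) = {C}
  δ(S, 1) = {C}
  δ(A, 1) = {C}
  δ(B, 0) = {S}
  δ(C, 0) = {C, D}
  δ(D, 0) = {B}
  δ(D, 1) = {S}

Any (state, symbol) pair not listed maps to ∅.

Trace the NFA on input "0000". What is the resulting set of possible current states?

Start in {S}.
Read '0': S→{C}; now {C}.
Read '0': C→{C, D}; now {C, D}.
Read '0': C→{C, D}, D→{B}; now {B, C, D}.
Read '0': B→{S}, C→{C, D}, D→{B}; now {S, B, C, D}.

{S, B, C, D}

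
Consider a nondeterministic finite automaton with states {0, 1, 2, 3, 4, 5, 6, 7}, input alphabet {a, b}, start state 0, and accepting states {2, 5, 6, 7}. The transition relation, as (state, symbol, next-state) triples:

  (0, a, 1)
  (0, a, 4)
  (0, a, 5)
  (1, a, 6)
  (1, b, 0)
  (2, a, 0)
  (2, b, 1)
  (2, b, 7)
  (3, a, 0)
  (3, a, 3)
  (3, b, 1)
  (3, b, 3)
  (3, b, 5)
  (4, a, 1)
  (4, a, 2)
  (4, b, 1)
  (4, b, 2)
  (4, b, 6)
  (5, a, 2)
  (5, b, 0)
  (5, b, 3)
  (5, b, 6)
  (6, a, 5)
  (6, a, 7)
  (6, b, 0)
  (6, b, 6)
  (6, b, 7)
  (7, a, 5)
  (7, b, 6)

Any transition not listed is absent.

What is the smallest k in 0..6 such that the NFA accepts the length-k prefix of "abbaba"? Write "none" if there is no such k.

Start in {0}.
Read 'a': 0→{1, 4, 5}; now {1, 4, 5}.
None of the earlier sets intersect F, but {1, 4, 5} does.

1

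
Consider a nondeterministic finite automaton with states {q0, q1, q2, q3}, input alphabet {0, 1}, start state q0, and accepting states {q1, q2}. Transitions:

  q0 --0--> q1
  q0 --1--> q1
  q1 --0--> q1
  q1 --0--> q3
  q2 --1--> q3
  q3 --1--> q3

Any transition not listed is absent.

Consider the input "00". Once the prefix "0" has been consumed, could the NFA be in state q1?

Start in {q0}.
Read '0': {q0} → {q1}.
State q1 is in {q1}.

Yes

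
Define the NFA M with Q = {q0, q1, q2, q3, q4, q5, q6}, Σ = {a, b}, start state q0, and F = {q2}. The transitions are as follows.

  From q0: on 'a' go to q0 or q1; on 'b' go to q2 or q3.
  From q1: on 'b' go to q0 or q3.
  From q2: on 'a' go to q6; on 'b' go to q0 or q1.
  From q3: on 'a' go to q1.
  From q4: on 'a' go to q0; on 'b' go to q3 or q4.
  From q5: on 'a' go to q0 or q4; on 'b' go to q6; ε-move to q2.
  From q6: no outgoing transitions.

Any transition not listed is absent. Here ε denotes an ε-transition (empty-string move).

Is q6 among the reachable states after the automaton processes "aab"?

No

Start in {q0}.
Read 'a': q0→{q0, q1}; now {q0, q1}.
Read 'a': q0→{q0, q1}, q1→∅; now {q0, q1}.
Read 'b': q0→{q2, q3}, q1→{q0, q3}; now {q0, q2, q3}.
State q6 is not in {q0, q2, q3}.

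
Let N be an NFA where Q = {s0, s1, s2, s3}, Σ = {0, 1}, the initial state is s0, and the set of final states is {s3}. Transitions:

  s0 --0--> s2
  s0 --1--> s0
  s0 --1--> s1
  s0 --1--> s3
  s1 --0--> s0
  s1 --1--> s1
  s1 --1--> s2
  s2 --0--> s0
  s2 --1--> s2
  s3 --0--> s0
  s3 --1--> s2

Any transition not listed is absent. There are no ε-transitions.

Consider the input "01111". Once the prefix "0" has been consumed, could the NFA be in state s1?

Start in {s0}.
Read '0': s0→{s2}; now {s2}.
State s1 is not in {s2}.

No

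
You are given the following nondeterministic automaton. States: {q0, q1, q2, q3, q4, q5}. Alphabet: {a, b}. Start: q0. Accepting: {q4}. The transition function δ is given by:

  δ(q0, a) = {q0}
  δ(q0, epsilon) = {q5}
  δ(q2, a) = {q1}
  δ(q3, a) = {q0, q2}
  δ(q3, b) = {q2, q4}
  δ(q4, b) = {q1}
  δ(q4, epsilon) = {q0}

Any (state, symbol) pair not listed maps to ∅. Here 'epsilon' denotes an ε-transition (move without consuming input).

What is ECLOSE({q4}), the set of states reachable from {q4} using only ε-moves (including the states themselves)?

Begin with {q4}.
ε-move q4 → q0; add q0.
ε-move q0 → q5; add q5.

{q0, q4, q5}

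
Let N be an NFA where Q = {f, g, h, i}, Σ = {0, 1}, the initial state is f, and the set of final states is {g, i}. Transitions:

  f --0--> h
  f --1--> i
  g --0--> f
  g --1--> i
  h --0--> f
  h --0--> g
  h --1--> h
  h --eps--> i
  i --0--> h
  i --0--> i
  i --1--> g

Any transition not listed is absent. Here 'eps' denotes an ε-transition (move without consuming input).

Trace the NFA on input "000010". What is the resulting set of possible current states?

Start in {f}.
Read '0': f→{h}; union {h}; ε-closure = {h, i}.
Read '0': h→{f, g}, i→{h, i}; now {f, g, h, i}.
Read '0': f→{h}, g→{f}, h→{f, g}, i→{h, i}; now {f, g, h, i}.
Read '0': f→{h}, g→{f}, h→{f, g}, i→{h, i}; now {f, g, h, i}.
Read '1': f→{i}, g→{i}, h→{h}, i→{g}; now {g, h, i}.
Read '0': g→{f}, h→{f, g}, i→{h, i}; now {f, g, h, i}.

{f, g, h, i}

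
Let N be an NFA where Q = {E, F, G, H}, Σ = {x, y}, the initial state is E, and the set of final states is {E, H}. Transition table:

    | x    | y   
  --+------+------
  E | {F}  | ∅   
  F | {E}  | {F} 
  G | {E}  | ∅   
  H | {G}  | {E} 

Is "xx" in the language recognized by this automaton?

Start in {E}.
Read 'x': {E} → {F}.
Read 'x': {F} → {E}.
The final set {E} contains the accepting state E.

Yes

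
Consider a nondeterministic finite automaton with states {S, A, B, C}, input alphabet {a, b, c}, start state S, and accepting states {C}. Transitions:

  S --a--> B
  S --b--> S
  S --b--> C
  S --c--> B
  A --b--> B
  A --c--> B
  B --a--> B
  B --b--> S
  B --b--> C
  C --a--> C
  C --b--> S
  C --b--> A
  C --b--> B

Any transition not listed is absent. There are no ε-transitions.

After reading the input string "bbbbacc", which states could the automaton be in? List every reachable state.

∅

Start in {S}.
Read 'b': S→{S, C}; now {S, C}.
Read 'b': S→{S, C}, C→{S, A, B}; now {S, A, B, C}.
Read 'b': S→{S, C}, A→{B}, B→{S, C}, C→{S, A, B}; now {S, A, B, C}.
Read 'b': S→{S, C}, A→{B}, B→{S, C}, C→{S, A, B}; now {S, A, B, C}.
Read 'a': S→{B}, A→∅, B→{B}, C→{C}; now {B, C}.
Read 'c': B→∅, C→∅; now ∅.
The set is empty and remains empty for the remaining 1 symbol.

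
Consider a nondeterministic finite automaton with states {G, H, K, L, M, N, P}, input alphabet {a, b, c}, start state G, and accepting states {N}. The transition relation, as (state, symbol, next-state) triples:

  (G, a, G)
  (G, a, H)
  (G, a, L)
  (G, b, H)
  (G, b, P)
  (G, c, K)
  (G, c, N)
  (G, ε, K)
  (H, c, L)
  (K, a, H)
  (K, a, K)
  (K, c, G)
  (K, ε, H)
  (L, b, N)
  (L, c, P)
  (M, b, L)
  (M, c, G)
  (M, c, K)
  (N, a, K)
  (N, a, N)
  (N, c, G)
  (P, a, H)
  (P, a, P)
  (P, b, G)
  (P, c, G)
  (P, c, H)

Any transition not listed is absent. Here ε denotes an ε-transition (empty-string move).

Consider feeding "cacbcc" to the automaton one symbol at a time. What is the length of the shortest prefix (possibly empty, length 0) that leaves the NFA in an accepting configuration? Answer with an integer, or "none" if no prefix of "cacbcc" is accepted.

1

Start: ε-closure({G}) = {G, H, K}.
Read 'c': G→{K, N}, H→{L}, K→{G}; union {G, K, L, N}; ε-closure = {G, H, K, L, N}.
None of the earlier sets intersect F, but {G, H, K, L, N} does.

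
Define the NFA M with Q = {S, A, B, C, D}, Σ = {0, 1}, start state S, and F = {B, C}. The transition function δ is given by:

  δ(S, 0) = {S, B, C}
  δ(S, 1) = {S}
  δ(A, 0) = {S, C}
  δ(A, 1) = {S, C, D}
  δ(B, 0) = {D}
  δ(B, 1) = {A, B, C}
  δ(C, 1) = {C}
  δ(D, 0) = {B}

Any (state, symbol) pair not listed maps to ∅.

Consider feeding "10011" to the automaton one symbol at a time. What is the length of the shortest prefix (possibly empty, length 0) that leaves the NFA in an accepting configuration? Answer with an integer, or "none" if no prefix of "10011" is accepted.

Start in {S}.
Read '1': S→{S}; now {S}.
Read '0': S→{S, B, C}; now {S, B, C}.
None of the earlier sets intersect F, but {S, B, C} does.

2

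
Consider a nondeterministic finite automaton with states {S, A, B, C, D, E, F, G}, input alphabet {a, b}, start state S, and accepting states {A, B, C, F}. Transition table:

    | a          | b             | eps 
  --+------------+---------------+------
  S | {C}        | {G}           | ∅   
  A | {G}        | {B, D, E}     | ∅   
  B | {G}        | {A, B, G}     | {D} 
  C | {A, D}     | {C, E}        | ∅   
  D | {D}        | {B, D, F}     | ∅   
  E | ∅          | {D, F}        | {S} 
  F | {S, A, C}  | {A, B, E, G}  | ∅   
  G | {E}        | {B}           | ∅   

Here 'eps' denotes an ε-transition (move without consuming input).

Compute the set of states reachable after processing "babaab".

Start in {S}.
Read 'b': S→{G}; now {G}.
Read 'a': G→{E}; union {E}; ε-closure = {S, E}.
Read 'b': S→{G}, E→{D, F}; now {D, F, G}.
Read 'a': D→{D}, F→{S, A, C}, G→{E}; now {S, A, C, D, E}.
Read 'a': S→{C}, A→{G}, C→{A, D}, D→{D}, E→∅; now {A, C, D, G}.
Read 'b': A→{B, D, E}, C→{C, E}, D→{B, D, F}, G→{B}; union {B, C, D, E, F}; ε-closure = {S, B, C, D, E, F}.

{S, B, C, D, E, F}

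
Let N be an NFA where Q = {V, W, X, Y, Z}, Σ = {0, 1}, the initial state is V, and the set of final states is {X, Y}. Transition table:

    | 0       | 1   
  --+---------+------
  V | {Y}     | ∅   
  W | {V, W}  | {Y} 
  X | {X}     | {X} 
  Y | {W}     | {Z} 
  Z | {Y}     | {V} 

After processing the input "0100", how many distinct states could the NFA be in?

Start in {V}.
Read '0': V→{Y}; now {Y}.
Read '1': Y→{Z}; now {Z}.
Read '0': Z→{Y}; now {Y}.
Read '0': Y→{W}; now {W}.
That set has 1 state.

1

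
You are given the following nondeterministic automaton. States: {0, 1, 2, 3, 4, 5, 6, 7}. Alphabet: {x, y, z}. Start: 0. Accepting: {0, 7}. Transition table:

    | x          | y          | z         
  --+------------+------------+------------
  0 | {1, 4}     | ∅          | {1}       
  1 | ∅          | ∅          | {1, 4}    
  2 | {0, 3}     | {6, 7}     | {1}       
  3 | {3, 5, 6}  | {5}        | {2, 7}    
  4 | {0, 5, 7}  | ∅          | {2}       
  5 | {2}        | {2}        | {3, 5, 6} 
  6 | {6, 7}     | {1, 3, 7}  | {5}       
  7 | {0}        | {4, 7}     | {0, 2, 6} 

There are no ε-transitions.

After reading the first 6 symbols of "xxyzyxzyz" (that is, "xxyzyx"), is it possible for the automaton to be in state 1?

No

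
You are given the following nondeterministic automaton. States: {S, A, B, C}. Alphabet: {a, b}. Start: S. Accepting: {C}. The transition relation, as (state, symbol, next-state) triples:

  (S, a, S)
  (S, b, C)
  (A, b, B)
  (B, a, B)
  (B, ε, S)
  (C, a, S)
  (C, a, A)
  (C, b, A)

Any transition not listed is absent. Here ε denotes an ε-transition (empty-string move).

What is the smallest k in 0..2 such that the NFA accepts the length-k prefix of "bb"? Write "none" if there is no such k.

1

Start in {S}.
Read 'b': {S} → {C}.
None of the earlier sets intersect F, but {C} does.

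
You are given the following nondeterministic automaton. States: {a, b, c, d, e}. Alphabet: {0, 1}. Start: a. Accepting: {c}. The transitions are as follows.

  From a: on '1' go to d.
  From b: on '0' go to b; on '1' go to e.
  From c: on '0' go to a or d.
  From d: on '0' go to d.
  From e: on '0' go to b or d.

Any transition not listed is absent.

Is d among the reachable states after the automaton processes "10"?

Yes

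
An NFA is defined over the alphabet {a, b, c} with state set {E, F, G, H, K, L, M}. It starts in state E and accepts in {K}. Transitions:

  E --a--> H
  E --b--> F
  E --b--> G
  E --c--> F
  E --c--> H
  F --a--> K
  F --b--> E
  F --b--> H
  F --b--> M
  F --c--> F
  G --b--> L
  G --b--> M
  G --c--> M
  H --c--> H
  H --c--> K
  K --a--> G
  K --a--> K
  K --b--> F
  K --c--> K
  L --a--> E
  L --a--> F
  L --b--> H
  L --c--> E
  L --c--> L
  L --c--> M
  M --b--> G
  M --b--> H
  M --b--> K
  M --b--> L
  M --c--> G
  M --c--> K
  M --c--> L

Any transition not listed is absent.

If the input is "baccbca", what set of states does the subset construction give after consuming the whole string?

{K}

Start in {E}.
Read 'b': {E} → {F, G}.
Read 'a': {F, G} → {K}.
Read 'c': {K} → {K}.
Read 'c': {K} → {K}.
Read 'b': {K} → {F}.
Read 'c': {F} → {F}.
Read 'a': {F} → {K}.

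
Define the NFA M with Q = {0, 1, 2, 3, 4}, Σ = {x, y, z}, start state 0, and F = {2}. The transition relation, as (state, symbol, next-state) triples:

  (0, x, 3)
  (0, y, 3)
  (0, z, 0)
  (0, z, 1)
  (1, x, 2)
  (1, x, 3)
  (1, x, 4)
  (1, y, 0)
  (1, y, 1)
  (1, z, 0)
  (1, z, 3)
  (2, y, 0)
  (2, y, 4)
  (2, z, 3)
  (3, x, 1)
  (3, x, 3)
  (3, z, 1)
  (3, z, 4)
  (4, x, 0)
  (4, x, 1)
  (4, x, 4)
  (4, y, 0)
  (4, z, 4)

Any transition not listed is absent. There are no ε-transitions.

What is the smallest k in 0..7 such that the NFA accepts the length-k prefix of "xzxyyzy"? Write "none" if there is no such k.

Start in {0}.
Read 'x': 0→{3}; now {3}.
Read 'z': 3→{1, 4}; now {1, 4}.
Read 'x': 1→{2, 3, 4}, 4→{0, 1, 4}; now {0, 1, 2, 3, 4}.
None of the earlier sets intersect F, but {0, 1, 2, 3, 4} does.

3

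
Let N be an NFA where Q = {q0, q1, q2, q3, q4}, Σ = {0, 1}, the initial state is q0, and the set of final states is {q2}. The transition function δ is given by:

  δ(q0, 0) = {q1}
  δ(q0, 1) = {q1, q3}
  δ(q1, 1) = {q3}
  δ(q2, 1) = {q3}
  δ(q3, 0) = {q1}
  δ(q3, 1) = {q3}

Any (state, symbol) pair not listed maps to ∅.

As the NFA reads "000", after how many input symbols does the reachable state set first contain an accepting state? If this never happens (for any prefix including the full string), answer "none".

none

Start in {q0}.
Read '0': {q0} → {q1}.
Read '0': {q1} → ∅.
The set is empty and remains empty for the remaining 1 symbol.
No reachable set along the way intersects F.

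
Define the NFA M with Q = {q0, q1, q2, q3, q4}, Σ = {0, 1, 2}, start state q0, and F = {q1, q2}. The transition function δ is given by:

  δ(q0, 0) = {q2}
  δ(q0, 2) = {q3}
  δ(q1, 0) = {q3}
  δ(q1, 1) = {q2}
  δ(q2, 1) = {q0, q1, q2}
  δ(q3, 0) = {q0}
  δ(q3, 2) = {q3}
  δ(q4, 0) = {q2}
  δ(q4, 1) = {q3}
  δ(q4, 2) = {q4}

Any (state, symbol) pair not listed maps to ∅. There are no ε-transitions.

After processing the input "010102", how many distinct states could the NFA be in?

1

Start in {q0}.
Read '0': q0→{q2}; now {q2}.
Read '1': q2→{q0, q1, q2}; now {q0, q1, q2}.
Read '0': q0→{q2}, q1→{q3}, q2→∅; now {q2, q3}.
Read '1': q2→{q0, q1, q2}, q3→∅; now {q0, q1, q2}.
Read '0': q0→{q2}, q1→{q3}, q2→∅; now {q2, q3}.
Read '2': q2→∅, q3→{q3}; now {q3}.
That set has 1 state.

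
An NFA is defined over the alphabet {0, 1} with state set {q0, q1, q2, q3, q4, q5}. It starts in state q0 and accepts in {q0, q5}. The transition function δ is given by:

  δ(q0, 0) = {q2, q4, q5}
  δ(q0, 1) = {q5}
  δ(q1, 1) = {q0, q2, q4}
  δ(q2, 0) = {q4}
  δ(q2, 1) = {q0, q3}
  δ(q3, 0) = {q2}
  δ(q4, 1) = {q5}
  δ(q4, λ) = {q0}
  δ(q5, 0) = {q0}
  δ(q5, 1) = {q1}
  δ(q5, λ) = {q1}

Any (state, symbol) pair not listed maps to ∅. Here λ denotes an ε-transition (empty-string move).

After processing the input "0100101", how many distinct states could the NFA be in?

Start in {q0}.
Read '0': q0→{q2, q4, q5}; union {q2, q4, q5}; ε-closure = {q0, q1, q2, q4, q5}.
Read '1': q0→{q5}, q1→{q0, q2, q4}, q2→{q0, q3}, q4→{q5}, q5→{q1}; now {q0, q1, q2, q3, q4, q5}.
Read '0': q0→{q2, q4, q5}, q1→∅, q2→{q4}, q3→{q2}, q4→∅, q5→{q0}; union {q0, q2, q4, q5}; ε-closure = {q0, q1, q2, q4, q5}.
Read '0': q0→{q2, q4, q5}, q1→∅, q2→{q4}, q4→∅, q5→{q0}; union {q0, q2, q4, q5}; ε-closure = {q0, q1, q2, q4, q5}.
Read '1': q0→{q5}, q1→{q0, q2, q4}, q2→{q0, q3}, q4→{q5}, q5→{q1}; now {q0, q1, q2, q3, q4, q5}.
Read '0': q0→{q2, q4, q5}, q1→∅, q2→{q4}, q3→{q2}, q4→∅, q5→{q0}; union {q0, q2, q4, q5}; ε-closure = {q0, q1, q2, q4, q5}.
Read '1': q0→{q5}, q1→{q0, q2, q4}, q2→{q0, q3}, q4→{q5}, q5→{q1}; now {q0, q1, q2, q3, q4, q5}.
That set has 6 states.

6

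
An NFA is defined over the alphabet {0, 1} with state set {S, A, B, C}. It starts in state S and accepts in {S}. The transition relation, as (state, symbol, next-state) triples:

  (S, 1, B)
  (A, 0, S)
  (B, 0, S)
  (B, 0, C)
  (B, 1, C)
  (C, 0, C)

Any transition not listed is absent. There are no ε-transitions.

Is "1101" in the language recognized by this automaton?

No

Start in {S}.
Read '1': S→{B}; now {B}.
Read '1': B→{C}; now {C}.
Read '0': C→{C}; now {C}.
Read '1': C→∅; now ∅.
The final set ∅ contains no accepting state.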